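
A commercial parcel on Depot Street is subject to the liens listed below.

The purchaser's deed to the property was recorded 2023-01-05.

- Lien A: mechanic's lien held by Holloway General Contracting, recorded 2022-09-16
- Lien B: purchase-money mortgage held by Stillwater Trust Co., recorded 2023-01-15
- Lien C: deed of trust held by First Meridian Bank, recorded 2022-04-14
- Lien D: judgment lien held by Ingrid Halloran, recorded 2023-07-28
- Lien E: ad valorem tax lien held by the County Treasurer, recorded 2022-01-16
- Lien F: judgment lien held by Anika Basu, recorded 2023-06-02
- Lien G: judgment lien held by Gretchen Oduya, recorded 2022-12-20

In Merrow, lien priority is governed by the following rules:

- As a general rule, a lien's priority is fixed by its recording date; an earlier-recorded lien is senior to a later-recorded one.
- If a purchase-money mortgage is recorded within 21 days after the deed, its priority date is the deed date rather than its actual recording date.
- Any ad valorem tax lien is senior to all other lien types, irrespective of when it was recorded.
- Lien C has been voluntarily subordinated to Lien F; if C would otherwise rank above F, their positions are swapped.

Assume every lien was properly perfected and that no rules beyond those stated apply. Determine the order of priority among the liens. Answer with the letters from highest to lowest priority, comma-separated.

Effective dates after the stated exceptions: B's effective date is the deed date, 2023-01-05.
E is an ad valorem tax lien, so it outranks all other liens regardless of date.
Among the remaining liens, by effective date: C (2022-04-14), A (2022-09-16), G (2022-12-20), B (2023-01-05), F (2023-06-02), D (2023-07-28).
Because C would otherwise rank above F, the subordination swaps them.

E, F, A, G, B, C, D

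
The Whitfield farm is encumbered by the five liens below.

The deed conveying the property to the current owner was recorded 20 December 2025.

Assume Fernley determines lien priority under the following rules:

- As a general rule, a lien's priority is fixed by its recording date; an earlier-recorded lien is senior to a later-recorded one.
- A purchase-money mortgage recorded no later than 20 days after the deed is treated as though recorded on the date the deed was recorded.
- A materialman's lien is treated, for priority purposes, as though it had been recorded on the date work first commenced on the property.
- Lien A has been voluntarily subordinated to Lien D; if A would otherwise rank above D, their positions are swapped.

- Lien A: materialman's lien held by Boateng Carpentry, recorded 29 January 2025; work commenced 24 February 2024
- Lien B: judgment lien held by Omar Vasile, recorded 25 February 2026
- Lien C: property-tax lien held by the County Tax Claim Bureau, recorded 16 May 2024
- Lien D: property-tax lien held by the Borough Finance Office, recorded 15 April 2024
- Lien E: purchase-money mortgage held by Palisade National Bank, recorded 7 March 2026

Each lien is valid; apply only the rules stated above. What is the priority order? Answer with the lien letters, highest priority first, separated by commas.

D, A, C, B, E

Effective dates: A's effective date is 24 February 2024, when work began; E was recorded 77 days after the deed, outside the 20-day window, so it keeps its recording date.
Ordering by effective date: A (24 February 2024), D (15 April 2024), C (16 May 2024), B (25 February 2026), E (7 March 2026).
The subordination applies — A was senior to D — so A and D swap.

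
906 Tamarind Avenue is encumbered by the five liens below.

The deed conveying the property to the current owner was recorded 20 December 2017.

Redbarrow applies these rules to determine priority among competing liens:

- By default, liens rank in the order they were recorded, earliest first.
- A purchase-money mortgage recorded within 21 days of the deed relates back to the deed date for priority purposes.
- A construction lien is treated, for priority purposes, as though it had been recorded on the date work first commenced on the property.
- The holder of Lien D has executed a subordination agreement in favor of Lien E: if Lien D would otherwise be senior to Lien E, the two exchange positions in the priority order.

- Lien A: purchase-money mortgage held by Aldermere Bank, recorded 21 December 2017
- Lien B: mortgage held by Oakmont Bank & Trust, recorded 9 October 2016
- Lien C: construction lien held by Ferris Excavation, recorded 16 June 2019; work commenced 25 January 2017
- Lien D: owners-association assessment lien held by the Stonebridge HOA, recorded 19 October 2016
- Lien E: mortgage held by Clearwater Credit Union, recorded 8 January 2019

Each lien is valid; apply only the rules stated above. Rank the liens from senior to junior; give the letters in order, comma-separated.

B, E, C, A, D

Effective dates after the stated exceptions: A's effective date is the deed date, 20 December 2017; C is treated as recorded 25 January 2017, the work-commencement date.
Ordering by effective date: B (9 October 2016), D (19 October 2016), C (25 January 2017), A (20 December 2017), E (8 January 2019).
The subordination applies — D was senior to E — so D and E swap.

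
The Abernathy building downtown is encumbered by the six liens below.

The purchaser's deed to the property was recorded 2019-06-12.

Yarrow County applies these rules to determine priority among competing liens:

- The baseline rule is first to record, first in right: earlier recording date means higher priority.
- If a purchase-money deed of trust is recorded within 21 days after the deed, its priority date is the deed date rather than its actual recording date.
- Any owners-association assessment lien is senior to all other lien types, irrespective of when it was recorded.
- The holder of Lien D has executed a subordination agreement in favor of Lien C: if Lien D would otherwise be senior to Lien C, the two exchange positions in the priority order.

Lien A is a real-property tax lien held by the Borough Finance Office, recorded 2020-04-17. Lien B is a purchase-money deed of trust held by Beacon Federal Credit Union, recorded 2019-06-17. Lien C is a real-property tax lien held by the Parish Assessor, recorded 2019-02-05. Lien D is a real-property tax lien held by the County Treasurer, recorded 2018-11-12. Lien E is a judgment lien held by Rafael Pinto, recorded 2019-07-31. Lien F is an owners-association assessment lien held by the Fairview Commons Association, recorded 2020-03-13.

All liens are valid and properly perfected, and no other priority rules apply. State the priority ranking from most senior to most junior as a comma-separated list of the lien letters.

Effective dates after the stated exceptions: B's effective date is the deed date, 2019-06-12.
F, as an owners-association assessment lien, has superpriority and ranks first.
Remaining liens by effective date: D (2018-11-12), C (2019-02-05), B (2019-06-12), E (2019-07-31), A (2020-04-17).
D would otherwise be senior to C, so under the subordination agreement D and C exchange positions.

F, C, D, B, E, A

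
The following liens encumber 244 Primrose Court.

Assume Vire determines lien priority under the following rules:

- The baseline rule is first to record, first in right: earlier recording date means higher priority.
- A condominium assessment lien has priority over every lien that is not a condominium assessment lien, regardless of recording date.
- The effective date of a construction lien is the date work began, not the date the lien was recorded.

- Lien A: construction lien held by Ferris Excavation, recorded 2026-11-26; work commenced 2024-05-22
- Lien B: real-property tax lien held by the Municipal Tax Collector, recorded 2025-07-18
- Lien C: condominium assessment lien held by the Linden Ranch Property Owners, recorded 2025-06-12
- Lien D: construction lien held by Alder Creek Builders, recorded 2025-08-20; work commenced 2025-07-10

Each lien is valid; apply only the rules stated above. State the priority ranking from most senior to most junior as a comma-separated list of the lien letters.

First, effective dates: A is treated as recorded 2024-05-22, the work-commencement date; D relates back to 2025-07-10 (work commenced).
C is a condominium assessment lien and takes priority over every other lien.
Remaining liens by effective date: A (2024-05-22), D (2025-07-10), B (2025-07-18).

C, A, D, B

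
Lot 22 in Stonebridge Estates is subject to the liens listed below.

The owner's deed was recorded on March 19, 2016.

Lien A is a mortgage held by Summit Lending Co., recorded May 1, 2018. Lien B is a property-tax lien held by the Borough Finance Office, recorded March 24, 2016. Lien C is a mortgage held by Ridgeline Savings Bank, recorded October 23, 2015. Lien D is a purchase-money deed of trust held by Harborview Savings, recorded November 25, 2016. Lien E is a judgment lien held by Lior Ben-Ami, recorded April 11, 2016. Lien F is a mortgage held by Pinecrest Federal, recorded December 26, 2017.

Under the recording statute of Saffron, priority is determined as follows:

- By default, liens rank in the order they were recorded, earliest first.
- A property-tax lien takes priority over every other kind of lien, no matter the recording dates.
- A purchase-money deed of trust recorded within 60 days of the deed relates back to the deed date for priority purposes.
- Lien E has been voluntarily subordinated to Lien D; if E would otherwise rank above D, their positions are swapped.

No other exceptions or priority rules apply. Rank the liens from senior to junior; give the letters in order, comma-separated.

B, C, D, E, F, A

Effective dates after the stated exceptions: D was recorded 251 days after the deed — beyond 60 days — so no relation-back applies.
As a property-tax lien, B is senior to every other lien.
Ordering the rest by effective date: C (October 23, 2015), E (April 11, 2016), D (November 25, 2016), F (December 26, 2017), A (May 1, 2018).
E would otherwise be senior to D, so under the subordination agreement E and D exchange positions.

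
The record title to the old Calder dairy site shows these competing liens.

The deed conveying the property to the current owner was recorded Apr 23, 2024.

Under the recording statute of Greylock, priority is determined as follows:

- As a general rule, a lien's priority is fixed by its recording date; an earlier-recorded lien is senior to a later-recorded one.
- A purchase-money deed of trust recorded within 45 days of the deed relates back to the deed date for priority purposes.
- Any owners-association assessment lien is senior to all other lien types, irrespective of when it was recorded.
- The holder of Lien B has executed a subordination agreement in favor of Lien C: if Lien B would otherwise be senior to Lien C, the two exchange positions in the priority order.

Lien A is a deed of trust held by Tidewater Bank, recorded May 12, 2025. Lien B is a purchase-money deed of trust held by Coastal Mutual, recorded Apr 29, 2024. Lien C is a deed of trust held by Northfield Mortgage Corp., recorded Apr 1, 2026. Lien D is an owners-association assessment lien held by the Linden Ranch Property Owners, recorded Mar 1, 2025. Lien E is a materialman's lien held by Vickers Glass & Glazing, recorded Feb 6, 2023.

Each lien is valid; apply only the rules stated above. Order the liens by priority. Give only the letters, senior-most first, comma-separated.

Effective dates: B relates back to the deed date Apr 23, 2024.
As an owners-association assessment lien, D is senior to every other lien.
Ordering the rest by effective date: E (Feb 6, 2023), B (Apr 23, 2024), A (May 12, 2025), C (Apr 1, 2026).
B would otherwise be senior to C, so under the subordination agreement B and C exchange positions.

D, E, C, A, B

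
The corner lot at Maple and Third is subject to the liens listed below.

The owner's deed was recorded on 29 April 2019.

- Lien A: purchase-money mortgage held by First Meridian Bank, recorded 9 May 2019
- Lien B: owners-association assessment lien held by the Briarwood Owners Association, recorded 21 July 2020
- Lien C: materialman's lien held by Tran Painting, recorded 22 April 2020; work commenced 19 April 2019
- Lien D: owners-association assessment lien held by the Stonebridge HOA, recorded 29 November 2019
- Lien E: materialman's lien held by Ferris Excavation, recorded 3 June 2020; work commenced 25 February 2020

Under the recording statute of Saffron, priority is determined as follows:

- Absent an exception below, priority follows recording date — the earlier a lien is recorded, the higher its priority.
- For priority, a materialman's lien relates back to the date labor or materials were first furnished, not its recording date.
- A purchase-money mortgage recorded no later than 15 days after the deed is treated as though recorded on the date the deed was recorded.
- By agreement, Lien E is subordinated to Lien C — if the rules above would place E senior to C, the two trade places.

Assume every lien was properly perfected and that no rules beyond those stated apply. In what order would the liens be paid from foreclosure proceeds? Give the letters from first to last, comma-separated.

Effective dates after the stated exceptions: A's effective date is the deed date, 29 April 2019; C relates back to 19 April 2019 (work commenced); E's effective date is 25 February 2020, when work began.
Sorted by effective date: C (19 April 2019), A (29 April 2019), D (29 November 2019), E (25 February 2020), B (21 July 2020).
E already ranks below C; the subordination has no effect.

C, A, D, E, B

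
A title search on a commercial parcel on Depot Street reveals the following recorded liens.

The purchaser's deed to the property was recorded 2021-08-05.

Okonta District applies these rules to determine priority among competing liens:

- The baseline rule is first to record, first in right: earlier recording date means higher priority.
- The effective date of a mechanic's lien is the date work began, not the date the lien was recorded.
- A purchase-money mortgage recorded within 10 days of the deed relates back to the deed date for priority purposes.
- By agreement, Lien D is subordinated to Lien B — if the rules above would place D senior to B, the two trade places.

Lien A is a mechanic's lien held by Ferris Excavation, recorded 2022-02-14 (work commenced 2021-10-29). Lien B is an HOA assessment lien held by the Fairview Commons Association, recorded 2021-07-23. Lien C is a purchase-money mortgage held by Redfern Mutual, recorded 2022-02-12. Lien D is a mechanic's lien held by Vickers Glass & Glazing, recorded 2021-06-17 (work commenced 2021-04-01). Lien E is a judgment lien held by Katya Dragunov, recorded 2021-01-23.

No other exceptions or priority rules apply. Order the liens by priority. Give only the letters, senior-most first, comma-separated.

Effective dates after the stated exceptions: A's effective date is 2021-10-29, when work began; C missed the 10-day window (191 days after the deed), so its recording date stands; D's effective date is 2021-04-01, when work began.
Sorted by effective date: E (2021-01-23), D (2021-04-01), B (2021-07-23), A (2021-10-29), C (2022-02-12).
The subordination applies — D was senior to B — so D and B swap.

E, B, D, A, C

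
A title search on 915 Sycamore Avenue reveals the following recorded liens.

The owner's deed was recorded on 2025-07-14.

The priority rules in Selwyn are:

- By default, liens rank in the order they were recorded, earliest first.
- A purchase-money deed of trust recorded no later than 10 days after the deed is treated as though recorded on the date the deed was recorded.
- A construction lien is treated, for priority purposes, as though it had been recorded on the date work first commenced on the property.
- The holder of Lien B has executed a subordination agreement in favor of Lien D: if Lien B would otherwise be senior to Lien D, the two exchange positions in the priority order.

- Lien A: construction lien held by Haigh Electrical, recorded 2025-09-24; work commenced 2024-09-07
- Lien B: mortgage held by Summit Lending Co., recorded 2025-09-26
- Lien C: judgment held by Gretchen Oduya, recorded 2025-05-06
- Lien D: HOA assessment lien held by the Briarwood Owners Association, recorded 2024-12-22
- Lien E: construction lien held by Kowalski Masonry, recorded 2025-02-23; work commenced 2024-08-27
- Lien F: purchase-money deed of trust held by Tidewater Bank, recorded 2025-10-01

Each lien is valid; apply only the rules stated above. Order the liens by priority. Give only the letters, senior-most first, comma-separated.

E, A, D, C, B, F

First, effective dates: A's effective date is 2024-09-07, when work began; E relates back to 2024-08-27 (work commenced); F was recorded 79 days after the deed — beyond 10 days — so no relation-back applies.
By effective date, earliest first: E (2024-08-27), A (2024-09-07), D (2024-12-22), C (2025-05-06), B (2025-09-26), F (2025-10-01).
B is already junior to D, so the subordination agreement changes nothing.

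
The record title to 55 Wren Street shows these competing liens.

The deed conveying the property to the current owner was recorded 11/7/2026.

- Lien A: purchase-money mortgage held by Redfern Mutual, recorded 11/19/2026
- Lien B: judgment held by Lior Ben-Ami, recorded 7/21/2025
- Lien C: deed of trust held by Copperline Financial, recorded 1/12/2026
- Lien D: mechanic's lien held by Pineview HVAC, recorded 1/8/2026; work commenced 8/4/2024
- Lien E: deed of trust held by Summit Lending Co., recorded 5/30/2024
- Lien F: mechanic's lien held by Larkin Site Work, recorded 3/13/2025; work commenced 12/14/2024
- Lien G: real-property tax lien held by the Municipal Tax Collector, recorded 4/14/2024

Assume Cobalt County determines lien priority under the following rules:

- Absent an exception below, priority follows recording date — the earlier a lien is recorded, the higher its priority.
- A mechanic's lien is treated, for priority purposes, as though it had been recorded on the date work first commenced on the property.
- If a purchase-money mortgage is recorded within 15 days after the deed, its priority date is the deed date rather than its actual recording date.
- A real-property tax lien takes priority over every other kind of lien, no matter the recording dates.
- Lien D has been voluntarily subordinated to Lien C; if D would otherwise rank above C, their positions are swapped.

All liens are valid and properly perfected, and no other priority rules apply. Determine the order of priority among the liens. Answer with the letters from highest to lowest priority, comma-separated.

G, E, C, F, B, D, A

Effective dates after the stated exceptions: A's effective date is the deed date, 11/7/2026; D is treated as recorded 8/4/2024, the work-commencement date; F is treated as recorded 12/14/2024, the work-commencement date.
As a real-property tax lien, G is senior to every other lien.
Ordering the rest by effective date: E (5/30/2024), D (8/4/2024), F (12/14/2024), B (7/21/2025), C (1/12/2026), A (11/7/2026).
D would otherwise be senior to C, so under the subordination agreement D and C exchange positions.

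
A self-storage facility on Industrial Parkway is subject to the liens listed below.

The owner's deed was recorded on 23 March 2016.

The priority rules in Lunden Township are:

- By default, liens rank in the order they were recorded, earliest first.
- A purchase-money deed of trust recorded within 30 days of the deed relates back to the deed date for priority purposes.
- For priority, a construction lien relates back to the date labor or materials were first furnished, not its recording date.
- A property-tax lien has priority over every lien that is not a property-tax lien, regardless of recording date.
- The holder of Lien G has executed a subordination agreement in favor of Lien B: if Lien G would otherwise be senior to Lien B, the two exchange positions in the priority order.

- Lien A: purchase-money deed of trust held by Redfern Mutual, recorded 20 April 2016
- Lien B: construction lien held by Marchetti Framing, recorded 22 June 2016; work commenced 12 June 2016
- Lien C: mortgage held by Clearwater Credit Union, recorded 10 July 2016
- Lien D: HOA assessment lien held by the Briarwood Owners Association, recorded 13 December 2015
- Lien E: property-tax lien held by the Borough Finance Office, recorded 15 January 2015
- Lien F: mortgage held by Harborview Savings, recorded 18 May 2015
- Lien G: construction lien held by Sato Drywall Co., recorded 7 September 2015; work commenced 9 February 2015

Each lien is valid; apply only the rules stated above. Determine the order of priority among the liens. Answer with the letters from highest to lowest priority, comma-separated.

E, B, F, D, A, G, C

Effective dates: A relates back to the deed date 23 March 2016; B is treated as recorded 12 June 2016, the work-commencement date; G's effective date is 9 February 2015, when work began.
E is a property-tax lien and takes priority over every other lien.
Ordering the rest by effective date: G (9 February 2015), F (18 May 2015), D (13 December 2015), A (23 March 2016), B (12 June 2016), C (10 July 2016).
Because G would otherwise rank above B, the subordination swaps them.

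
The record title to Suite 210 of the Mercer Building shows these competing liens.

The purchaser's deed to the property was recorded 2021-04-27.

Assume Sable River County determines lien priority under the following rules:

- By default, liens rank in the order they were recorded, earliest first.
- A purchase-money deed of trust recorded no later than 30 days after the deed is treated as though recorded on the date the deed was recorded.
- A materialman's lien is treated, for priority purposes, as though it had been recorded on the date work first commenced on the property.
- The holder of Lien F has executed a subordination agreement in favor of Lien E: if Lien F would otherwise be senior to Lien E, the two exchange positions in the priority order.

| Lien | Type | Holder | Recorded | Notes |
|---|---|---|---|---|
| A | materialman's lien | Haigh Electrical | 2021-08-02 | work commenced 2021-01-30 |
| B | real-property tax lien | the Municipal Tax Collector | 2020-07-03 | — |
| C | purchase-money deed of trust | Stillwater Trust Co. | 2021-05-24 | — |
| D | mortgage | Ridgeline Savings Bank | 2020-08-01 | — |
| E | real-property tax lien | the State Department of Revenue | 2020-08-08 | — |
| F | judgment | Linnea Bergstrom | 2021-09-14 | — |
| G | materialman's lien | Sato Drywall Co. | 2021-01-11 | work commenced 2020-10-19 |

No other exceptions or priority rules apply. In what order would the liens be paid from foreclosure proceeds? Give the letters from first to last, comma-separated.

Adjusting effective dates: A is treated as recorded 2021-01-30, the work-commencement date; C relates back to the deed date 2021-04-27; G is treated as recorded 2020-10-19, the work-commencement date.
By effective date: B (2020-07-03), D (2020-08-01), E (2020-08-08), G (2020-10-19), A (2021-01-30), C (2021-04-27), F (2021-09-14).
F is already junior to E, so the subordination agreement changes nothing.

B, D, E, G, A, C, F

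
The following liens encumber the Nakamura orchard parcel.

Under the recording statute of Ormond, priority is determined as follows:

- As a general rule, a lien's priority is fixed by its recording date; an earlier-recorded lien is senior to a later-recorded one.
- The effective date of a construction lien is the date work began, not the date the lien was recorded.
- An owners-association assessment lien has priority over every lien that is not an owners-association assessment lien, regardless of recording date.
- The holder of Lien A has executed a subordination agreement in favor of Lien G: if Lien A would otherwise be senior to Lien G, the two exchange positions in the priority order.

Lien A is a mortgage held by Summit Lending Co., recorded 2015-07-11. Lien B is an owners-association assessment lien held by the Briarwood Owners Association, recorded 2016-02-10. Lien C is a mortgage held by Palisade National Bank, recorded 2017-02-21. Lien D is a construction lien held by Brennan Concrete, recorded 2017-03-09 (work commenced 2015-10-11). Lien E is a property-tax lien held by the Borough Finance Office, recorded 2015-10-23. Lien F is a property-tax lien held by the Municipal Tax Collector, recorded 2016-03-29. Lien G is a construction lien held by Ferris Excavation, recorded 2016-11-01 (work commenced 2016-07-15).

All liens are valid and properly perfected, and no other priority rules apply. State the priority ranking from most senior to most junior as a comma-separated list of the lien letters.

Adjusting effective dates: D relates back to 2015-10-11 (work commenced); G's effective date is 2016-07-15, when work began.
As an owners-association assessment lien, B is senior to every other lien.
The other liens, earliest effective date first: A (2015-07-11), D (2015-10-11), E (2015-10-23), F (2016-03-29), G (2016-07-15), C (2017-02-21).
Because A would otherwise rank above G, the subordination swaps them.

B, G, D, E, F, A, C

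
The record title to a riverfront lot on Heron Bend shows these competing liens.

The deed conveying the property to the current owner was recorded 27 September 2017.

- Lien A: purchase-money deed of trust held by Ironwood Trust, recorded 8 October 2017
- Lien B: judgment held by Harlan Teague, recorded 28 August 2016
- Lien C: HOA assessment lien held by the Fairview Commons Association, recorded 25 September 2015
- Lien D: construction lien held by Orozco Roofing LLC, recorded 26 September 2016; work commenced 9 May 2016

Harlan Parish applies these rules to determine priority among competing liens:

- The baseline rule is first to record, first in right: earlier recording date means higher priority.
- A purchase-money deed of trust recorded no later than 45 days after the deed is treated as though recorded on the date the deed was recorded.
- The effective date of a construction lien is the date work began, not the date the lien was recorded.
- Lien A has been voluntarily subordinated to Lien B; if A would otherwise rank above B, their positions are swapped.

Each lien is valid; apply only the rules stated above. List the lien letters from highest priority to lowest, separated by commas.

Adjusting effective dates: A relates back to the deed date 27 September 2017; D relates back to 9 May 2016 (work commenced).
By effective date, earliest first: C (25 September 2015), D (9 May 2016), B (28 August 2016), A (27 September 2017).
Since A is not senior to B, the subordination leaves the order unchanged.

C, D, B, A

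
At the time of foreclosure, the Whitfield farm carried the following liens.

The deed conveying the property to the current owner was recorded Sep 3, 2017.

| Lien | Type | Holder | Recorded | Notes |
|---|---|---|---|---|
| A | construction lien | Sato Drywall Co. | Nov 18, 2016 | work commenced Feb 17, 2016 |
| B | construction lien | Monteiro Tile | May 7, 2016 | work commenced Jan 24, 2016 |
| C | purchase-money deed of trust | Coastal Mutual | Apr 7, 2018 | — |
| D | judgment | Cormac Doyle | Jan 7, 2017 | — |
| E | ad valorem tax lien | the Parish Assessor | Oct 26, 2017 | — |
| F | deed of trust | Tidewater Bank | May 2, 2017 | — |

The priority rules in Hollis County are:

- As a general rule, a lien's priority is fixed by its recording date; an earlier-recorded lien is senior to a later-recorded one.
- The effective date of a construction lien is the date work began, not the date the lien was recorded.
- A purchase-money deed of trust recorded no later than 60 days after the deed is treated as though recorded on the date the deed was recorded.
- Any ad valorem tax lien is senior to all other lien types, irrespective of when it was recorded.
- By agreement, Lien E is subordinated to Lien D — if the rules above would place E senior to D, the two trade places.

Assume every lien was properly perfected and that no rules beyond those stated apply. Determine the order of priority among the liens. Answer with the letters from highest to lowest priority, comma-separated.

D, B, A, E, F, C

Adjusting effective dates: A's effective date is Feb 17, 2016, when work began; B relates back to Jan 24, 2016 (work commenced); C missed the 60-day window (216 days after the deed), so its recording date stands.
As an ad valorem tax lien, E is senior to every other lien.
Remaining liens by effective date: B (Jan 24, 2016), A (Feb 17, 2016), D (Jan 7, 2017), F (May 2, 2017), C (Apr 7, 2018).
E would otherwise be senior to D, so under the subordination agreement E and D exchange positions.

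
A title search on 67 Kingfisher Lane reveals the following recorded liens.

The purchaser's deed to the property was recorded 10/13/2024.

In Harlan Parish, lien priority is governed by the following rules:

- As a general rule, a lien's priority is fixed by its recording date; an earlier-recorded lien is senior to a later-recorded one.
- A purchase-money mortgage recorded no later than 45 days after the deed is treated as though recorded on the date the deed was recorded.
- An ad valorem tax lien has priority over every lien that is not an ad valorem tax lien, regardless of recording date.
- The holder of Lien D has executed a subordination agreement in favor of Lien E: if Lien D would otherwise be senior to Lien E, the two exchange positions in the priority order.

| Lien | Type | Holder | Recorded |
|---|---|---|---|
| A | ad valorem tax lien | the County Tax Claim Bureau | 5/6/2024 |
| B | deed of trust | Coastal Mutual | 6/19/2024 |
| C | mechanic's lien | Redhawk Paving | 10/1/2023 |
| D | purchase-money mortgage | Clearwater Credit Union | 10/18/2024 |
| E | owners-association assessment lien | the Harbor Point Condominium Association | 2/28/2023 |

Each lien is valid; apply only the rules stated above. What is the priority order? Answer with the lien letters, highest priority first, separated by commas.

Effective dates after the stated exceptions: D's effective date is the deed date, 10/13/2024.
As an ad valorem tax lien, A is senior to every other lien.
Remaining liens by effective date: E (2/28/2023), C (10/1/2023), B (6/19/2024), D (10/13/2024).
D is already junior to E, so the subordination agreement changes nothing.

A, E, C, B, D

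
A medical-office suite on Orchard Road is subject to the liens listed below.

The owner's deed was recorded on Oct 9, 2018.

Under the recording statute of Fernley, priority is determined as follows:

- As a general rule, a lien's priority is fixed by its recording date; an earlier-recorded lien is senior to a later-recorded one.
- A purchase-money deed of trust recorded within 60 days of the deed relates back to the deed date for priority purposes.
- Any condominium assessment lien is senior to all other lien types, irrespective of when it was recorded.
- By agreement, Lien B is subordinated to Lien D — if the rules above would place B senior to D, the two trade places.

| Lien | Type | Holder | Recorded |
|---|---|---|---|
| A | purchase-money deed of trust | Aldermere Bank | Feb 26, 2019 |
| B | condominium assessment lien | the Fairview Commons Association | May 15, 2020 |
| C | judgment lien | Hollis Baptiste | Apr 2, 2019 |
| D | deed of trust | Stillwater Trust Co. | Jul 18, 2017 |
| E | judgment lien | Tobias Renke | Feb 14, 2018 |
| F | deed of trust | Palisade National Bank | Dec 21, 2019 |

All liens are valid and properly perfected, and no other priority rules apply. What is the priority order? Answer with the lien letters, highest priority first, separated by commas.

Adjusting effective dates: A missed the 60-day window (140 days after the deed), so its recording date stands.
B is a condominium assessment lien, so it outranks all other liens regardless of date.
Remaining liens by effective date: D (Jul 18, 2017), E (Feb 14, 2018), A (Feb 26, 2019), C (Apr 2, 2019), F (Dec 21, 2019).
Because B would otherwise rank above D, the subordination swaps them.

D, B, E, A, C, F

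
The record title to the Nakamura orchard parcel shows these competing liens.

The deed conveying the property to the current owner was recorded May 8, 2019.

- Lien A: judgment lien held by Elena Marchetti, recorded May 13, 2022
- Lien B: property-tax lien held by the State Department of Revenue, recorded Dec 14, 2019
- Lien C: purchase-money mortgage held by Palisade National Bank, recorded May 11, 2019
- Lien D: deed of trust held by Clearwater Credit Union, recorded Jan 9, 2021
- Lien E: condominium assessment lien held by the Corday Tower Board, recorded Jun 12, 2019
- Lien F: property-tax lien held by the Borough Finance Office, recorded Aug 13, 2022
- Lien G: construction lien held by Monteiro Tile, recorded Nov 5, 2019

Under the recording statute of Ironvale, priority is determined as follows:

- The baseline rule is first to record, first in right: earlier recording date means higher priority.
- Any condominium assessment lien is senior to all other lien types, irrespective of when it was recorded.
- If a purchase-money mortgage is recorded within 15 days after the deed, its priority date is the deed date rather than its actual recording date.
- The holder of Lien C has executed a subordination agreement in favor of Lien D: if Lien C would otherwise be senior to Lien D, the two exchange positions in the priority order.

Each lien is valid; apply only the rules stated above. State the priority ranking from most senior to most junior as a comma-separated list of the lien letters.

E, D, G, B, C, A, F

Adjusting effective dates: C relates back to the deed date May 8, 2019.
E, as a condominium assessment lien, has superpriority and ranks first.
Among the remaining liens, by effective date: C (May 8, 2019), G (Nov 5, 2019), B (Dec 14, 2019), D (Jan 9, 2021), A (May 13, 2022), F (Aug 13, 2022).
Because C would otherwise rank above D, the subordination swaps them.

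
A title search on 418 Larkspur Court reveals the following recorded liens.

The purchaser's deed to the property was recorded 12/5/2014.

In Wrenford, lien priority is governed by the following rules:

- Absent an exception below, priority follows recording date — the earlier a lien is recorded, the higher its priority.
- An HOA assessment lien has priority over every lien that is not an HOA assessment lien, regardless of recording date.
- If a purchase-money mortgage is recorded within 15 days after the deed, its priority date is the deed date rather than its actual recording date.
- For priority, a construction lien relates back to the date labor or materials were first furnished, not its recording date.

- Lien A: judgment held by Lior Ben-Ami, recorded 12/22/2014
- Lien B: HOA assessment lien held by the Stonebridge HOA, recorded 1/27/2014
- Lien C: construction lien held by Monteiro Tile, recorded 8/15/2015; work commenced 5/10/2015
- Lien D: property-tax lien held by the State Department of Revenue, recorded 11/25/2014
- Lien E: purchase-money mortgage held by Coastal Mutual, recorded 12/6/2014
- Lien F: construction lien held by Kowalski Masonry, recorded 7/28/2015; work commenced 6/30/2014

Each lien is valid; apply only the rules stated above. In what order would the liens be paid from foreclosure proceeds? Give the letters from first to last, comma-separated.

B, F, D, E, A, C

Adjusting effective dates: C is treated as recorded 5/10/2015, the work-commencement date; E's effective date is the deed date, 12/5/2014; F is treated as recorded 6/30/2014, the work-commencement date.
B is an HOA assessment lien, so it outranks all other liens regardless of date.
Among the remaining liens, by effective date: F (6/30/2014), D (11/25/2014), E (12/5/2014), A (12/22/2014), C (5/10/2015).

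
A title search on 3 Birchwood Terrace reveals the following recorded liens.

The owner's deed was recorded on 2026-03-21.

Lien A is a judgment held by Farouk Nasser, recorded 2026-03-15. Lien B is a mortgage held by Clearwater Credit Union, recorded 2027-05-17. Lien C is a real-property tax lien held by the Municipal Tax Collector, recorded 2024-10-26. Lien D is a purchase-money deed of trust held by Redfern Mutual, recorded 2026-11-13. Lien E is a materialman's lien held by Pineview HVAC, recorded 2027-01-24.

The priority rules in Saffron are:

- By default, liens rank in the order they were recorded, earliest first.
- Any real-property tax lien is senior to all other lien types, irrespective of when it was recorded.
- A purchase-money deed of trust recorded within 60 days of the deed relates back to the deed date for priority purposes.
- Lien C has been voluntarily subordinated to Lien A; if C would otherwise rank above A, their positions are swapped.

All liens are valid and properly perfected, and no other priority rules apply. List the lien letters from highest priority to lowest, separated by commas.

First, effective dates: D missed the 60-day window (237 days after the deed), so its recording date stands.
C, as a real-property tax lien, has superpriority and ranks first.
Ordering the rest by effective date: A (2026-03-15), D (2026-11-13), E (2027-01-24), B (2027-05-17).
C would otherwise be senior to A, so under the subordination agreement C and A exchange positions.

A, C, D, E, B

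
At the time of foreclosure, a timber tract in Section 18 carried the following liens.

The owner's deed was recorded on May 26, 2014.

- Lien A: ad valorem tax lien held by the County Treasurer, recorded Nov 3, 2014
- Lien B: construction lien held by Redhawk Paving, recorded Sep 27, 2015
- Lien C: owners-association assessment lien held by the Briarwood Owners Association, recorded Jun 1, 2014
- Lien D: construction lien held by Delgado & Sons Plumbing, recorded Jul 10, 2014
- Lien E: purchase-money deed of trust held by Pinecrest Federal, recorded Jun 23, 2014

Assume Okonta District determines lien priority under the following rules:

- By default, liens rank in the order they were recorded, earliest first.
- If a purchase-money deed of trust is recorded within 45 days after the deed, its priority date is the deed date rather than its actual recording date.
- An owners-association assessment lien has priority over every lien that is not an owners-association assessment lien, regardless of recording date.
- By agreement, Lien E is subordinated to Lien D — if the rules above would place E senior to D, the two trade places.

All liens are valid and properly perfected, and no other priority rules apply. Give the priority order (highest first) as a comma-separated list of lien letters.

C, D, E, A, B

First, effective dates: E relates back to the deed date May 26, 2014.
C, as an owners-association assessment lien, has superpriority and ranks first.
The other liens, earliest effective date first: E (May 26, 2014), D (Jul 10, 2014), A (Nov 3, 2014), B (Sep 27, 2015).
E is senior to D before the subordination, so the two trade places.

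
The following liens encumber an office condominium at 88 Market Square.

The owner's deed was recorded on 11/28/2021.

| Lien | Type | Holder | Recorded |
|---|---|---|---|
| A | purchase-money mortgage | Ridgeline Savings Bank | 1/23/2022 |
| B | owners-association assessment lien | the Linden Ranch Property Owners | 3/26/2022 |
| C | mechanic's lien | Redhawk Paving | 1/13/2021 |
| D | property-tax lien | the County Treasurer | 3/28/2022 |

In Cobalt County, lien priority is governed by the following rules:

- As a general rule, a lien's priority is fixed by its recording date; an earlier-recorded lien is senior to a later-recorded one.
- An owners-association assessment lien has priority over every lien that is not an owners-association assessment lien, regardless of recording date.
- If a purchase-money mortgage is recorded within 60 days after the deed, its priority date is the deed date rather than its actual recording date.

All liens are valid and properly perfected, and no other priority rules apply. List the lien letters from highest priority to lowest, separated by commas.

Adjusting effective dates: A's effective date is the deed date, 11/28/2021.
B, as an owners-association assessment lien, has superpriority and ranks first.
Ordering the rest by effective date: C (1/13/2021), A (11/28/2021), D (3/28/2022).

B, C, A, D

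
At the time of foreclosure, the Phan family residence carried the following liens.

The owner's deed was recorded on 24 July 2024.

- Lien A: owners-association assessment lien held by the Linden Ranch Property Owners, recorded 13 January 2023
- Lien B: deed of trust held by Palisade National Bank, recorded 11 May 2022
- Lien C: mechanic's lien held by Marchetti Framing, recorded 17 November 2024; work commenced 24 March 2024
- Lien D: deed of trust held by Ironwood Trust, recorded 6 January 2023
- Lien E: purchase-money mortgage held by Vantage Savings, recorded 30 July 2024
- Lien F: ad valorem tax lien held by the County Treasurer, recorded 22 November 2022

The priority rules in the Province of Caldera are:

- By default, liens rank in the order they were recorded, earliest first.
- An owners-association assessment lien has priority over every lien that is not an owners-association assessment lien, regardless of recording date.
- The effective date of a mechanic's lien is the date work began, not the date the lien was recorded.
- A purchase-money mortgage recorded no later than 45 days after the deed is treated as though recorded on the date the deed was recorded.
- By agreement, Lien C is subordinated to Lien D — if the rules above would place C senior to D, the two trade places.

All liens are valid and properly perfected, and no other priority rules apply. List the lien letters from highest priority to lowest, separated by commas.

A, B, F, D, C, E

Effective dates after the stated exceptions: C's effective date is 24 March 2024, when work began; E's effective date is the deed date, 24 July 2024.
A, as an owners-association assessment lien, has superpriority and ranks first.
Among the remaining liens, by effective date: B (11 May 2022), F (22 November 2022), D (6 January 2023), C (24 March 2024), E (24 July 2024).
C already ranks below D; the subordination has no effect.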